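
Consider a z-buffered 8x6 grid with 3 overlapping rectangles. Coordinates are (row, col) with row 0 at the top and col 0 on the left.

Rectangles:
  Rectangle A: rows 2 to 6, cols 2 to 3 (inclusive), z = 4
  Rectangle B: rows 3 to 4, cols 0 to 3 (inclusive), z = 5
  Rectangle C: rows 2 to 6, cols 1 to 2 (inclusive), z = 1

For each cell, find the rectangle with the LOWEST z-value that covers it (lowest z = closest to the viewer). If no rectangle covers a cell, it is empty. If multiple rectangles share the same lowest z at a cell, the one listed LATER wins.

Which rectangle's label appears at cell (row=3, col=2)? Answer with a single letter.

Answer: C

Derivation:
Check cell (3,2):
  A: rows 2-6 cols 2-3 z=4 -> covers; best now A (z=4)
  B: rows 3-4 cols 0-3 z=5 -> covers; best now A (z=4)
  C: rows 2-6 cols 1-2 z=1 -> covers; best now C (z=1)
Winner: C at z=1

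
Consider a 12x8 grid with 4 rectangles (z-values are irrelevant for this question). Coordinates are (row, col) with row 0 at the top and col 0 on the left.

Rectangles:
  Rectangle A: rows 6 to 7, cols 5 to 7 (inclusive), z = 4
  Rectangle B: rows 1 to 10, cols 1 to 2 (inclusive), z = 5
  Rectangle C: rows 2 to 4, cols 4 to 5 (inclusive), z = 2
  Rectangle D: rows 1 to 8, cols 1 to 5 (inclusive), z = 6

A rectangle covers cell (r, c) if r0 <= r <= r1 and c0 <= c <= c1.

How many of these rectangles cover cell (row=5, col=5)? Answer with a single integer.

Answer: 1

Derivation:
Check cell (5,5):
  A: rows 6-7 cols 5-7 -> outside (row miss)
  B: rows 1-10 cols 1-2 -> outside (col miss)
  C: rows 2-4 cols 4-5 -> outside (row miss)
  D: rows 1-8 cols 1-5 -> covers
Count covering = 1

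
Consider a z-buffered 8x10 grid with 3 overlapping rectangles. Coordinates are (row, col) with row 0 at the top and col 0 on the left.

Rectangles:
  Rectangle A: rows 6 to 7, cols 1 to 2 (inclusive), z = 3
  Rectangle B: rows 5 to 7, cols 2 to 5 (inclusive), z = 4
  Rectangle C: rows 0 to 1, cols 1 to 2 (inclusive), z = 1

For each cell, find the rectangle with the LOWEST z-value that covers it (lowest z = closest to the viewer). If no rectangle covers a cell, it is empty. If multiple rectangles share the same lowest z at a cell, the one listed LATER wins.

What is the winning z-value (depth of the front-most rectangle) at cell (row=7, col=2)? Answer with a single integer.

Check cell (7,2):
  A: rows 6-7 cols 1-2 z=3 -> covers; best now A (z=3)
  B: rows 5-7 cols 2-5 z=4 -> covers; best now A (z=3)
  C: rows 0-1 cols 1-2 -> outside (row miss)
Winner: A at z=3

Answer: 3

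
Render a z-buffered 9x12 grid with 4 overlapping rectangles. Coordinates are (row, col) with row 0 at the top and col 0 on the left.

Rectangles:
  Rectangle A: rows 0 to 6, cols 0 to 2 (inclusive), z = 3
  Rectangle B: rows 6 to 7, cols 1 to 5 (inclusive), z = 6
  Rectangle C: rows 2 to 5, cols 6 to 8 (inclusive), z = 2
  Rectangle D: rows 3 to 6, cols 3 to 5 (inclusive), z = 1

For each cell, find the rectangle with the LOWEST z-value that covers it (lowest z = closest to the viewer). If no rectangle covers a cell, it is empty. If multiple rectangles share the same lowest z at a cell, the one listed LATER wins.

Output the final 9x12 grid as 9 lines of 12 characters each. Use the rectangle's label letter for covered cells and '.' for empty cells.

AAA.........
AAA.........
AAA...CCC...
AAADDDCCC...
AAADDDCCC...
AAADDDCCC...
AAADDD......
.BBBBB......
............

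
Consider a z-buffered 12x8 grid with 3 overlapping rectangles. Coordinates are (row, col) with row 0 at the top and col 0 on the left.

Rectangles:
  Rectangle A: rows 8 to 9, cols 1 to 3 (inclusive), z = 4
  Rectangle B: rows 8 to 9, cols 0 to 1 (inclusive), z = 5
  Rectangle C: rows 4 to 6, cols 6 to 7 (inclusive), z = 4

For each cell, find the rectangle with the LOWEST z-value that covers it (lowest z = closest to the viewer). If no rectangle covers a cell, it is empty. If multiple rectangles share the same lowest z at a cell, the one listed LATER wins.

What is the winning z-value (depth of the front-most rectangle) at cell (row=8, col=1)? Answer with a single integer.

Check cell (8,1):
  A: rows 8-9 cols 1-3 z=4 -> covers; best now A (z=4)
  B: rows 8-9 cols 0-1 z=5 -> covers; best now A (z=4)
  C: rows 4-6 cols 6-7 -> outside (row miss)
Winner: A at z=4

Answer: 4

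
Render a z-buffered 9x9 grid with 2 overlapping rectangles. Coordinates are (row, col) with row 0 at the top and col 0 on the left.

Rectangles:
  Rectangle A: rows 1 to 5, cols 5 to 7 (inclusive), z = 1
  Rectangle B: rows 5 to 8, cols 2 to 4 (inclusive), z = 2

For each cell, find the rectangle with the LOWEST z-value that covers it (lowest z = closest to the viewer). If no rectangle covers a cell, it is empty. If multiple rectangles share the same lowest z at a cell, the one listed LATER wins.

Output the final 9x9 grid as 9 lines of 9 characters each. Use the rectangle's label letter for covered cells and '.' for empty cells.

.........
.....AAA.
.....AAA.
.....AAA.
.....AAA.
..BBBAAA.
..BBB....
..BBB....
..BBB....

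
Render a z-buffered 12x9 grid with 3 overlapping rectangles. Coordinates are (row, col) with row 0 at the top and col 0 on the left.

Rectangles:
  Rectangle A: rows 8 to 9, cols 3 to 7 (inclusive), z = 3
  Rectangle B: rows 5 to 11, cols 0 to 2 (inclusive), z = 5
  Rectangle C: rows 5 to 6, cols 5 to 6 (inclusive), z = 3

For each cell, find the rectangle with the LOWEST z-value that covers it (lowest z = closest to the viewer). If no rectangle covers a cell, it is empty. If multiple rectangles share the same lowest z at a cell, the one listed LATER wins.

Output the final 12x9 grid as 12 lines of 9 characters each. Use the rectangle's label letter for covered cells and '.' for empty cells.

.........
.........
.........
.........
.........
BBB..CC..
BBB..CC..
BBB......
BBBAAAAA.
BBBAAAAA.
BBB......
BBB......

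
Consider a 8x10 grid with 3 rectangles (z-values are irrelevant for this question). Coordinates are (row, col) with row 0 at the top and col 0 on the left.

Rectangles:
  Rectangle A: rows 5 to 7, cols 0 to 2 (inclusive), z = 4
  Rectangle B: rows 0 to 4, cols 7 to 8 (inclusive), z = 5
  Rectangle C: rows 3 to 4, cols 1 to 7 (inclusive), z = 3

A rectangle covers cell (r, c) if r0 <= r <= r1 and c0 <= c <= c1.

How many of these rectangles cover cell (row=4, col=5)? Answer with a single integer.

Check cell (4,5):
  A: rows 5-7 cols 0-2 -> outside (row miss)
  B: rows 0-4 cols 7-8 -> outside (col miss)
  C: rows 3-4 cols 1-7 -> covers
Count covering = 1

Answer: 1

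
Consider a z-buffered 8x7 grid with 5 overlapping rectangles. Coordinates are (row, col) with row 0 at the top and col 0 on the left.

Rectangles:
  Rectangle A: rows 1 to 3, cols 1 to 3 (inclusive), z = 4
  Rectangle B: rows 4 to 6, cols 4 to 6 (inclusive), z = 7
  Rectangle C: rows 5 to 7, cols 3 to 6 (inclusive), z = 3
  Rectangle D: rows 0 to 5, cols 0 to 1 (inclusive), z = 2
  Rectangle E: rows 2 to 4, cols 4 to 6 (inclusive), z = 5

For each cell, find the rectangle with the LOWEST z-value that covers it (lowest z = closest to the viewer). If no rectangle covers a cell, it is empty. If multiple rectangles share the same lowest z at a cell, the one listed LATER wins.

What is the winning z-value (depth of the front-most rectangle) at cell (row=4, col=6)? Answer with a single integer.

Answer: 5

Derivation:
Check cell (4,6):
  A: rows 1-3 cols 1-3 -> outside (row miss)
  B: rows 4-6 cols 4-6 z=7 -> covers; best now B (z=7)
  C: rows 5-7 cols 3-6 -> outside (row miss)
  D: rows 0-5 cols 0-1 -> outside (col miss)
  E: rows 2-4 cols 4-6 z=5 -> covers; best now E (z=5)
Winner: E at z=5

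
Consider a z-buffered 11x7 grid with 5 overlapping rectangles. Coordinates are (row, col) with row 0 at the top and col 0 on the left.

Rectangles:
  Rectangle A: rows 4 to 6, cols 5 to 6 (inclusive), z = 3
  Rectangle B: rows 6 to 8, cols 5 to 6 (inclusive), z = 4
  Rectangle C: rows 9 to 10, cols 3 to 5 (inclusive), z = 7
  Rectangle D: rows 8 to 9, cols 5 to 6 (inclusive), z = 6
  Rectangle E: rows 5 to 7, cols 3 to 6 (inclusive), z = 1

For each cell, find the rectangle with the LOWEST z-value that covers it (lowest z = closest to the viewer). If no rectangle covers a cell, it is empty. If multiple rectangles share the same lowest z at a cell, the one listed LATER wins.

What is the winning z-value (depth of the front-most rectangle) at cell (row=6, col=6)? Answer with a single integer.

Answer: 1

Derivation:
Check cell (6,6):
  A: rows 4-6 cols 5-6 z=3 -> covers; best now A (z=3)
  B: rows 6-8 cols 5-6 z=4 -> covers; best now A (z=3)
  C: rows 9-10 cols 3-5 -> outside (row miss)
  D: rows 8-9 cols 5-6 -> outside (row miss)
  E: rows 5-7 cols 3-6 z=1 -> covers; best now E (z=1)
Winner: E at z=1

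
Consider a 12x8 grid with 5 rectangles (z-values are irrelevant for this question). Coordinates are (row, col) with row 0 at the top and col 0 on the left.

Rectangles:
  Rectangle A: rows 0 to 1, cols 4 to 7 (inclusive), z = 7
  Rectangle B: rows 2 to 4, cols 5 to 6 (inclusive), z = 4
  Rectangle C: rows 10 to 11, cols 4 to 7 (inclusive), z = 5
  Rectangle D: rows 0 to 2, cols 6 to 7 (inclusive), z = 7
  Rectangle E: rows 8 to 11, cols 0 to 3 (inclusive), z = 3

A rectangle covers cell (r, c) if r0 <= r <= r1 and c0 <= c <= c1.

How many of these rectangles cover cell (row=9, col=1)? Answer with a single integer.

Check cell (9,1):
  A: rows 0-1 cols 4-7 -> outside (row miss)
  B: rows 2-4 cols 5-6 -> outside (row miss)
  C: rows 10-11 cols 4-7 -> outside (row miss)
  D: rows 0-2 cols 6-7 -> outside (row miss)
  E: rows 8-11 cols 0-3 -> covers
Count covering = 1

Answer: 1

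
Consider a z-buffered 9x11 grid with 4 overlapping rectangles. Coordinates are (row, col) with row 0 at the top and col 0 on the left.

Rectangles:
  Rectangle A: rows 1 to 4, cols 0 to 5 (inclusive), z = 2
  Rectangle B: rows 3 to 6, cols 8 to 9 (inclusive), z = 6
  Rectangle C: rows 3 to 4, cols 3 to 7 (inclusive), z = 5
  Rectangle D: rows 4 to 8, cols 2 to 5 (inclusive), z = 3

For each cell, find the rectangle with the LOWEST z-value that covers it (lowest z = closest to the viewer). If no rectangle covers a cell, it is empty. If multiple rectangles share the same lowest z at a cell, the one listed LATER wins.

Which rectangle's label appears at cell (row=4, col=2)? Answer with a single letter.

Answer: A

Derivation:
Check cell (4,2):
  A: rows 1-4 cols 0-5 z=2 -> covers; best now A (z=2)
  B: rows 3-6 cols 8-9 -> outside (col miss)
  C: rows 3-4 cols 3-7 -> outside (col miss)
  D: rows 4-8 cols 2-5 z=3 -> covers; best now A (z=2)
Winner: A at z=2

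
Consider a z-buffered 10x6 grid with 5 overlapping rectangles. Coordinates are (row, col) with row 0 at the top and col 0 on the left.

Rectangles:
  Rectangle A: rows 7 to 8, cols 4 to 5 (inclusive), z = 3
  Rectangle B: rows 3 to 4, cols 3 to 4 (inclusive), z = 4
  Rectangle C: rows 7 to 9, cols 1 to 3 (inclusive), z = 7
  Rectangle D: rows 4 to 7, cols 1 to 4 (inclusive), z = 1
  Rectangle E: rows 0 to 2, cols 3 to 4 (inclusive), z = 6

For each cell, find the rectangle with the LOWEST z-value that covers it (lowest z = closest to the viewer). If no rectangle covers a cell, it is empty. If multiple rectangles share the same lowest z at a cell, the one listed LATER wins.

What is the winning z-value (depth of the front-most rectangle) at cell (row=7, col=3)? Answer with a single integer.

Check cell (7,3):
  A: rows 7-8 cols 4-5 -> outside (col miss)
  B: rows 3-4 cols 3-4 -> outside (row miss)
  C: rows 7-9 cols 1-3 z=7 -> covers; best now C (z=7)
  D: rows 4-7 cols 1-4 z=1 -> covers; best now D (z=1)
  E: rows 0-2 cols 3-4 -> outside (row miss)
Winner: D at z=1

Answer: 1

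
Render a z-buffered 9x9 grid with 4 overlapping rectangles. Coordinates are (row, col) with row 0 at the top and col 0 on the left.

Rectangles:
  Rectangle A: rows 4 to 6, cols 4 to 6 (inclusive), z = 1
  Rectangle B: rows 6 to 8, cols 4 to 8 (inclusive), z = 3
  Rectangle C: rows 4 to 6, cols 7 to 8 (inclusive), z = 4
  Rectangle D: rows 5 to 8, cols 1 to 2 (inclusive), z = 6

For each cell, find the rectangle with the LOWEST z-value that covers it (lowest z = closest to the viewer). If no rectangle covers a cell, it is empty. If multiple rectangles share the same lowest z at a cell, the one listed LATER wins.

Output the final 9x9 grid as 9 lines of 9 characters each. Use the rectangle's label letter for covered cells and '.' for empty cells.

.........
.........
.........
.........
....AAACC
.DD.AAACC
.DD.AAABB
.DD.BBBBB
.DD.BBBBB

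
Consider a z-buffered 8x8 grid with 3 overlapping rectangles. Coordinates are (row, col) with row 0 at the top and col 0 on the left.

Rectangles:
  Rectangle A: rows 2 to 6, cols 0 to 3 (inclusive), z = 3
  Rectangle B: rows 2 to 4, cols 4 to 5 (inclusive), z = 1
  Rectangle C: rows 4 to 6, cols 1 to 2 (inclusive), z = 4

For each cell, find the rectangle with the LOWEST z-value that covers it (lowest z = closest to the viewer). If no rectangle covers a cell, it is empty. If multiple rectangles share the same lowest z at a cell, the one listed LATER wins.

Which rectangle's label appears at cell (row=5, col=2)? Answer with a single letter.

Answer: A

Derivation:
Check cell (5,2):
  A: rows 2-6 cols 0-3 z=3 -> covers; best now A (z=3)
  B: rows 2-4 cols 4-5 -> outside (row miss)
  C: rows 4-6 cols 1-2 z=4 -> covers; best now A (z=3)
Winner: A at z=3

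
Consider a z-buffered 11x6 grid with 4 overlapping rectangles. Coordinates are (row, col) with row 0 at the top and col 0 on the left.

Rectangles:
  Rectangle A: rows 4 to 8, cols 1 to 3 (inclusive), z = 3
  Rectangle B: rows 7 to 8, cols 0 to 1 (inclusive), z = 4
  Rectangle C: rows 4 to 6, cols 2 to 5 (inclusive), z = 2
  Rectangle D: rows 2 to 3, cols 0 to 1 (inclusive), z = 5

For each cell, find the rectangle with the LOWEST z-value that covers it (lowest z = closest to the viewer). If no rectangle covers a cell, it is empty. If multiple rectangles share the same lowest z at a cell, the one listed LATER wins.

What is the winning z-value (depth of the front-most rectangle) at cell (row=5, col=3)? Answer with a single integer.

Check cell (5,3):
  A: rows 4-8 cols 1-3 z=3 -> covers; best now A (z=3)
  B: rows 7-8 cols 0-1 -> outside (row miss)
  C: rows 4-6 cols 2-5 z=2 -> covers; best now C (z=2)
  D: rows 2-3 cols 0-1 -> outside (row miss)
Winner: C at z=2

Answer: 2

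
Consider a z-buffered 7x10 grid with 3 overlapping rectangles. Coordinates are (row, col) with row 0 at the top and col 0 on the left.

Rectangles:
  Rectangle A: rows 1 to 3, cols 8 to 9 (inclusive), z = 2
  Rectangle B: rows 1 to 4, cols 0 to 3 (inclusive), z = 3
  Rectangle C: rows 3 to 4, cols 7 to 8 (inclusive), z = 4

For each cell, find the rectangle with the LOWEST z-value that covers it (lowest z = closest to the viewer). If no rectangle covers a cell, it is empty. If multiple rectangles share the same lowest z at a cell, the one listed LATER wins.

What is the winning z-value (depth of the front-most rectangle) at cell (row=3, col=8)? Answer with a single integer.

Check cell (3,8):
  A: rows 1-3 cols 8-9 z=2 -> covers; best now A (z=2)
  B: rows 1-4 cols 0-3 -> outside (col miss)
  C: rows 3-4 cols 7-8 z=4 -> covers; best now A (z=2)
Winner: A at z=2

Answer: 2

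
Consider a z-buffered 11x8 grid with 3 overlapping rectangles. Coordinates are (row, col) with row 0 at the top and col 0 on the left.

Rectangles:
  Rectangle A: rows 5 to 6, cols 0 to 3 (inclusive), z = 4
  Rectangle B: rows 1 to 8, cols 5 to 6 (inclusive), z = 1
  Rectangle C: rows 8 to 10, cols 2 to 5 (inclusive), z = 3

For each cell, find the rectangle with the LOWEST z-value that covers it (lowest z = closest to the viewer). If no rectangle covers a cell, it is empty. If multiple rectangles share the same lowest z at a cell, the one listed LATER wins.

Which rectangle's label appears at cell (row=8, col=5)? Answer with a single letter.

Answer: B

Derivation:
Check cell (8,5):
  A: rows 5-6 cols 0-3 -> outside (row miss)
  B: rows 1-8 cols 5-6 z=1 -> covers; best now B (z=1)
  C: rows 8-10 cols 2-5 z=3 -> covers; best now B (z=1)
Winner: B at z=1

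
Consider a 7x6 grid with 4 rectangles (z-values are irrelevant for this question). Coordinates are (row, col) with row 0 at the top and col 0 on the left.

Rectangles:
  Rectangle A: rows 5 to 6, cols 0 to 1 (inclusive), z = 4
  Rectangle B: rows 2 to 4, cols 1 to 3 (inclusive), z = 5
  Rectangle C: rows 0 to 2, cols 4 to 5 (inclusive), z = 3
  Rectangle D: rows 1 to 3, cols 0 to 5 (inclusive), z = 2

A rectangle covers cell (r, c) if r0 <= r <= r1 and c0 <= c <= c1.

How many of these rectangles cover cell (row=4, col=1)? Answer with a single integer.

Check cell (4,1):
  A: rows 5-6 cols 0-1 -> outside (row miss)
  B: rows 2-4 cols 1-3 -> covers
  C: rows 0-2 cols 4-5 -> outside (row miss)
  D: rows 1-3 cols 0-5 -> outside (row miss)
Count covering = 1

Answer: 1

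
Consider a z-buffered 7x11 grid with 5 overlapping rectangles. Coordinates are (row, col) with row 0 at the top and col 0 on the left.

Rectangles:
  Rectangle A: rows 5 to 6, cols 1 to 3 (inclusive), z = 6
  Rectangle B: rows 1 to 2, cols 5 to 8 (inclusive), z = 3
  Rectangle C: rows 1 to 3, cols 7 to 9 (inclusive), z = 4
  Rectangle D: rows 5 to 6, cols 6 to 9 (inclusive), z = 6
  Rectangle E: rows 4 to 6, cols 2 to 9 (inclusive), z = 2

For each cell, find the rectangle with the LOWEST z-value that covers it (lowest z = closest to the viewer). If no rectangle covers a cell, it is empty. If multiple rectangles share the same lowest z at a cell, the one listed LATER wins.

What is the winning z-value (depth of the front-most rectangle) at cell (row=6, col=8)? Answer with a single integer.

Answer: 2

Derivation:
Check cell (6,8):
  A: rows 5-6 cols 1-3 -> outside (col miss)
  B: rows 1-2 cols 5-8 -> outside (row miss)
  C: rows 1-3 cols 7-9 -> outside (row miss)
  D: rows 5-6 cols 6-9 z=6 -> covers; best now D (z=6)
  E: rows 4-6 cols 2-9 z=2 -> covers; best now E (z=2)
Winner: E at z=2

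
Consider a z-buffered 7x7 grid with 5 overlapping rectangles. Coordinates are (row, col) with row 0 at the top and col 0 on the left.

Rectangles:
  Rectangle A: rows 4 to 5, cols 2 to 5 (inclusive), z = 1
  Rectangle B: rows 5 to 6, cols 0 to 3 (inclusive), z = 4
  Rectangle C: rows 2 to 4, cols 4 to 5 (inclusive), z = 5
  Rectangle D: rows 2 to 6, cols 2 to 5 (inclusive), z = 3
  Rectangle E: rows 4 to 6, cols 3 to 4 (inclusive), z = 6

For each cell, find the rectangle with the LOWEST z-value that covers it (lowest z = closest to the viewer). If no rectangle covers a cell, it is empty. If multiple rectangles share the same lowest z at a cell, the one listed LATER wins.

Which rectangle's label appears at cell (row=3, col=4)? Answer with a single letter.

Answer: D

Derivation:
Check cell (3,4):
  A: rows 4-5 cols 2-5 -> outside (row miss)
  B: rows 5-6 cols 0-3 -> outside (row miss)
  C: rows 2-4 cols 4-5 z=5 -> covers; best now C (z=5)
  D: rows 2-6 cols 2-5 z=3 -> covers; best now D (z=3)
  E: rows 4-6 cols 3-4 -> outside (row miss)
Winner: D at z=3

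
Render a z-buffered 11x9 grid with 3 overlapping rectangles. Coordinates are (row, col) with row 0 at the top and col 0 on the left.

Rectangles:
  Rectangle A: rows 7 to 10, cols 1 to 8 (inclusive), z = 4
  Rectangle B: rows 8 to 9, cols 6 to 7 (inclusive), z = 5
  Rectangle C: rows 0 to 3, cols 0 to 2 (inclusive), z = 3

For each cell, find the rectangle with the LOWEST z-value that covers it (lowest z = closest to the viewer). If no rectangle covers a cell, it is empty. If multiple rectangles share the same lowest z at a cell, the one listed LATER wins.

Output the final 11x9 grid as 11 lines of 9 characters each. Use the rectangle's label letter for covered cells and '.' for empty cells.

CCC......
CCC......
CCC......
CCC......
.........
.........
.........
.AAAAAAAA
.AAAAAAAA
.AAAAAAAA
.AAAAAAAA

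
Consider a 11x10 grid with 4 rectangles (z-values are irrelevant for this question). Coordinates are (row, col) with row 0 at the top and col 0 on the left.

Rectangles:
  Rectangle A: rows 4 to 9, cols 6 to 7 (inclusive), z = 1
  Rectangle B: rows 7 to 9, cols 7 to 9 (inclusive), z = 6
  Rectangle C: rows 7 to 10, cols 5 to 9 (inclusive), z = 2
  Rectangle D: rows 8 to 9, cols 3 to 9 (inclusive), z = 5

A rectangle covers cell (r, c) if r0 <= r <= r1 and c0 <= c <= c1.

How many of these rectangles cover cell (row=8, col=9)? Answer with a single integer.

Check cell (8,9):
  A: rows 4-9 cols 6-7 -> outside (col miss)
  B: rows 7-9 cols 7-9 -> covers
  C: rows 7-10 cols 5-9 -> covers
  D: rows 8-9 cols 3-9 -> covers
Count covering = 3

Answer: 3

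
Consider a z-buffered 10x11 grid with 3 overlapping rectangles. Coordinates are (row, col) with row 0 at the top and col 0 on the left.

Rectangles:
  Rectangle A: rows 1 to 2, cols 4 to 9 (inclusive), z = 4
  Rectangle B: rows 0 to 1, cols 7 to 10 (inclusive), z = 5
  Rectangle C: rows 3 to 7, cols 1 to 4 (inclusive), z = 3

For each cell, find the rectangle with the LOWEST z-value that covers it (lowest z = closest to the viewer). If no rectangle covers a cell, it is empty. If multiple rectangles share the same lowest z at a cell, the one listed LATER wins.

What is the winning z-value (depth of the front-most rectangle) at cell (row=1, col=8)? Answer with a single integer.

Answer: 4

Derivation:
Check cell (1,8):
  A: rows 1-2 cols 4-9 z=4 -> covers; best now A (z=4)
  B: rows 0-1 cols 7-10 z=5 -> covers; best now A (z=4)
  C: rows 3-7 cols 1-4 -> outside (row miss)
Winner: A at z=4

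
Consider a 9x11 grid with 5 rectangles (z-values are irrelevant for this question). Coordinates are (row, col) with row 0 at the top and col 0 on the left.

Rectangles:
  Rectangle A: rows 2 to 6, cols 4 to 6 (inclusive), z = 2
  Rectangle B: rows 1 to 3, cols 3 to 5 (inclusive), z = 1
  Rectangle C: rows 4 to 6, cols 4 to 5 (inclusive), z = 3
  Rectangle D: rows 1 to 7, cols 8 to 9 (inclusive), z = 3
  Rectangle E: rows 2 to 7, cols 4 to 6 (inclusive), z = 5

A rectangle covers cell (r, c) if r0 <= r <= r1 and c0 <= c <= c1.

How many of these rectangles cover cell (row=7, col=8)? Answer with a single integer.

Answer: 1

Derivation:
Check cell (7,8):
  A: rows 2-6 cols 4-6 -> outside (row miss)
  B: rows 1-3 cols 3-5 -> outside (row miss)
  C: rows 4-6 cols 4-5 -> outside (row miss)
  D: rows 1-7 cols 8-9 -> covers
  E: rows 2-7 cols 4-6 -> outside (col miss)
Count covering = 1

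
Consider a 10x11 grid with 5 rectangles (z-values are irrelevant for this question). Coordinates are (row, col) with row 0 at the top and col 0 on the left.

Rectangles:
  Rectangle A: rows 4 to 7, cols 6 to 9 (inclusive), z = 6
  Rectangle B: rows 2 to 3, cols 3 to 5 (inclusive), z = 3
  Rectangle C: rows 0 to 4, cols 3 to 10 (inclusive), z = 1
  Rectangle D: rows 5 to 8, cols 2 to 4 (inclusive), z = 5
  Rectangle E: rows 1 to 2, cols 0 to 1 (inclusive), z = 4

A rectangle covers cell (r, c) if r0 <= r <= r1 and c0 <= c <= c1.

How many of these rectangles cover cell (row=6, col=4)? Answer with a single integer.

Answer: 1

Derivation:
Check cell (6,4):
  A: rows 4-7 cols 6-9 -> outside (col miss)
  B: rows 2-3 cols 3-5 -> outside (row miss)
  C: rows 0-4 cols 3-10 -> outside (row miss)
  D: rows 5-8 cols 2-4 -> covers
  E: rows 1-2 cols 0-1 -> outside (row miss)
Count covering = 1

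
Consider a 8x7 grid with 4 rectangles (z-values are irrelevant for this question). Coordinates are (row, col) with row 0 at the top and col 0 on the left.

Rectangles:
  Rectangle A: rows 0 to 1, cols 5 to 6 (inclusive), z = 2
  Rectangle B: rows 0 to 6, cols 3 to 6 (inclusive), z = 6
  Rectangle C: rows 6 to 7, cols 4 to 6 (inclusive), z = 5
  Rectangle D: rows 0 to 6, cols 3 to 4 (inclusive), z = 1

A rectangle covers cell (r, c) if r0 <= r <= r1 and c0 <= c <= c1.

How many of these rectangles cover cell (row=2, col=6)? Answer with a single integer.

Check cell (2,6):
  A: rows 0-1 cols 5-6 -> outside (row miss)
  B: rows 0-6 cols 3-6 -> covers
  C: rows 6-7 cols 4-6 -> outside (row miss)
  D: rows 0-6 cols 3-4 -> outside (col miss)
Count covering = 1

Answer: 1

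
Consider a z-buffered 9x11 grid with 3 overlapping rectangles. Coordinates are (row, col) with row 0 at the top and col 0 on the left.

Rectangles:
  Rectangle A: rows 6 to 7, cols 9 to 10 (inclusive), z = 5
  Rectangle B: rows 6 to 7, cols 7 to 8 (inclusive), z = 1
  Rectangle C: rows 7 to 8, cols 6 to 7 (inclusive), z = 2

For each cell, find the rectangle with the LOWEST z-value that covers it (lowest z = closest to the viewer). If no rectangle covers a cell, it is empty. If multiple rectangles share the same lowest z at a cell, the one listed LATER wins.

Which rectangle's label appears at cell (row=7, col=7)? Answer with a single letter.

Check cell (7,7):
  A: rows 6-7 cols 9-10 -> outside (col miss)
  B: rows 6-7 cols 7-8 z=1 -> covers; best now B (z=1)
  C: rows 7-8 cols 6-7 z=2 -> covers; best now B (z=1)
Winner: B at z=1

Answer: B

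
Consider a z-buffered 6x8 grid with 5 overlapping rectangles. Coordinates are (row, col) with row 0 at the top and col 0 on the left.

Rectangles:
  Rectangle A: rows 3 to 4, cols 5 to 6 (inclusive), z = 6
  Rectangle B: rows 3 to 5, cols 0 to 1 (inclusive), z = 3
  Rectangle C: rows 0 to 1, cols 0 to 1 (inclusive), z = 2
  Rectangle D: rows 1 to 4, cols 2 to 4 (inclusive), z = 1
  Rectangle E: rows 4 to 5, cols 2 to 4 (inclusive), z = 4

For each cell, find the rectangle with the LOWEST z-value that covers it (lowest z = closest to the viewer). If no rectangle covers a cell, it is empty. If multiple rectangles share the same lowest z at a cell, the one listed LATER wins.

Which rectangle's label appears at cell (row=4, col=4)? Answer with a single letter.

Check cell (4,4):
  A: rows 3-4 cols 5-6 -> outside (col miss)
  B: rows 3-5 cols 0-1 -> outside (col miss)
  C: rows 0-1 cols 0-1 -> outside (row miss)
  D: rows 1-4 cols 2-4 z=1 -> covers; best now D (z=1)
  E: rows 4-5 cols 2-4 z=4 -> covers; best now D (z=1)
Winner: D at z=1

Answer: D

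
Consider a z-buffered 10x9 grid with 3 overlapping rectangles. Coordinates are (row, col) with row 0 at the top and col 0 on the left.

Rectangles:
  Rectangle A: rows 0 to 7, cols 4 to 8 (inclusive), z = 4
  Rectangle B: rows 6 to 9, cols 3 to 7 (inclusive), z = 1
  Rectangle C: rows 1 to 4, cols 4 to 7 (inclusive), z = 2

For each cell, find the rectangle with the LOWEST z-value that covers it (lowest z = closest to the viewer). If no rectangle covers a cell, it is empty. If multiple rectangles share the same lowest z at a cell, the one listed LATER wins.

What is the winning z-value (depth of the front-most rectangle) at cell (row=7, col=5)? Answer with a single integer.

Answer: 1

Derivation:
Check cell (7,5):
  A: rows 0-7 cols 4-8 z=4 -> covers; best now A (z=4)
  B: rows 6-9 cols 3-7 z=1 -> covers; best now B (z=1)
  C: rows 1-4 cols 4-7 -> outside (row miss)
Winner: B at z=1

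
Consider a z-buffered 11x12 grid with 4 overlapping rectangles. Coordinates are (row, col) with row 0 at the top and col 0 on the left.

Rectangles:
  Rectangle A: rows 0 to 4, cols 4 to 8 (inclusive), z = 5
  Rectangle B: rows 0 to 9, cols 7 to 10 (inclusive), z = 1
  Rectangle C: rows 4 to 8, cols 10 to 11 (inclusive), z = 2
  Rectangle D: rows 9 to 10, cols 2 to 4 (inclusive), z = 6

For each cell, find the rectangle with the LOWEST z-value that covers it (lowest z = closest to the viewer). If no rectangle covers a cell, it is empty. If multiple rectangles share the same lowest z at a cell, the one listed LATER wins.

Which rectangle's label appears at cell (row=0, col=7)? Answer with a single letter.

Check cell (0,7):
  A: rows 0-4 cols 4-8 z=5 -> covers; best now A (z=5)
  B: rows 0-9 cols 7-10 z=1 -> covers; best now B (z=1)
  C: rows 4-8 cols 10-11 -> outside (row miss)
  D: rows 9-10 cols 2-4 -> outside (row miss)
Winner: B at z=1

Answer: B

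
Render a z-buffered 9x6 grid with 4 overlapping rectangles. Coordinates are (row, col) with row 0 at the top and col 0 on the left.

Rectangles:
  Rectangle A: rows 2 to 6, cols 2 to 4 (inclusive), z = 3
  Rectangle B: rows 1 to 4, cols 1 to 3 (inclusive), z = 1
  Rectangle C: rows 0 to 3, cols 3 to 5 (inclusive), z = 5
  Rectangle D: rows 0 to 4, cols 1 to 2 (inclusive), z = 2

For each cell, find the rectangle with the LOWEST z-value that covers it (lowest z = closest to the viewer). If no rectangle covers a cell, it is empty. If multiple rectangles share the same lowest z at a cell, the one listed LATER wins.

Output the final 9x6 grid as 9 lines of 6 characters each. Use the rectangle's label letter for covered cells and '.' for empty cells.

.DDCCC
.BBBCC
.BBBAC
.BBBAC
.BBBA.
..AAA.
..AAA.
......
......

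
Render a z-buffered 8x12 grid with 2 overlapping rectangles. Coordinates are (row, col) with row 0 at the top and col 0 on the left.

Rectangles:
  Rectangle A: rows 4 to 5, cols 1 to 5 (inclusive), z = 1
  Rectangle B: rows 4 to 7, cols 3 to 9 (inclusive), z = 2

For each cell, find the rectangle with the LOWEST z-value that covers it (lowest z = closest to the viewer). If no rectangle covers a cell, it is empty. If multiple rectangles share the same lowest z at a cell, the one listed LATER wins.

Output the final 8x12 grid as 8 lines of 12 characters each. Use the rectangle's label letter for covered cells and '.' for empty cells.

............
............
............
............
.AAAAABBBB..
.AAAAABBBB..
...BBBBBBB..
...BBBBBBB..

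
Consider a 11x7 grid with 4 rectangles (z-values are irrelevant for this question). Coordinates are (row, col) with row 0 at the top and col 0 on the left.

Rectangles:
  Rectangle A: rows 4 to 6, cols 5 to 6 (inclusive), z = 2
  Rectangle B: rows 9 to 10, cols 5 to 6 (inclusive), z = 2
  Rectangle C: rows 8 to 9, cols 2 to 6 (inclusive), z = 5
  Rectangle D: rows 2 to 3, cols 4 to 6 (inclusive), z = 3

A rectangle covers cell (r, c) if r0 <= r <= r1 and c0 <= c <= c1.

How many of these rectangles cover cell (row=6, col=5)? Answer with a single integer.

Answer: 1

Derivation:
Check cell (6,5):
  A: rows 4-6 cols 5-6 -> covers
  B: rows 9-10 cols 5-6 -> outside (row miss)
  C: rows 8-9 cols 2-6 -> outside (row miss)
  D: rows 2-3 cols 4-6 -> outside (row miss)
Count covering = 1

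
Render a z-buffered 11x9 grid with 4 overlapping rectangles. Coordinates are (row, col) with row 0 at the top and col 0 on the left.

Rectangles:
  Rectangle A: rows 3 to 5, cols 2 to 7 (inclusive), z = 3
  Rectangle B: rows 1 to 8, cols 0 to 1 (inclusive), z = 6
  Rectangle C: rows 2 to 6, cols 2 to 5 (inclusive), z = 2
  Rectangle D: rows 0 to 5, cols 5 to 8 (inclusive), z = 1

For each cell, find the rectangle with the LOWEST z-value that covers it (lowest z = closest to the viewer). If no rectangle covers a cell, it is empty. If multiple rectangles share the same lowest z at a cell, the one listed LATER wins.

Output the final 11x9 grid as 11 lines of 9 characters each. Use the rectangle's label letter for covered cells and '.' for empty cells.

.....DDDD
BB...DDDD
BBCCCDDDD
BBCCCDDDD
BBCCCDDDD
BBCCCDDDD
BBCCCC...
BB.......
BB.......
.........
.........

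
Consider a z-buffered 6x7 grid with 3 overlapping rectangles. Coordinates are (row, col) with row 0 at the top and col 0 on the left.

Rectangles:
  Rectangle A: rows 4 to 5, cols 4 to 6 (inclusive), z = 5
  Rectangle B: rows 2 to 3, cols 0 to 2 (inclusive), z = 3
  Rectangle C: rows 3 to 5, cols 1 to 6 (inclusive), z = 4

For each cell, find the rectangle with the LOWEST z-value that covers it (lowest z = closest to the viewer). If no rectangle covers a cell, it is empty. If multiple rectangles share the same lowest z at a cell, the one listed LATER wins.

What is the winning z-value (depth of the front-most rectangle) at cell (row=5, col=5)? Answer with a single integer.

Check cell (5,5):
  A: rows 4-5 cols 4-6 z=5 -> covers; best now A (z=5)
  B: rows 2-3 cols 0-2 -> outside (row miss)
  C: rows 3-5 cols 1-6 z=4 -> covers; best now C (z=4)
Winner: C at z=4

Answer: 4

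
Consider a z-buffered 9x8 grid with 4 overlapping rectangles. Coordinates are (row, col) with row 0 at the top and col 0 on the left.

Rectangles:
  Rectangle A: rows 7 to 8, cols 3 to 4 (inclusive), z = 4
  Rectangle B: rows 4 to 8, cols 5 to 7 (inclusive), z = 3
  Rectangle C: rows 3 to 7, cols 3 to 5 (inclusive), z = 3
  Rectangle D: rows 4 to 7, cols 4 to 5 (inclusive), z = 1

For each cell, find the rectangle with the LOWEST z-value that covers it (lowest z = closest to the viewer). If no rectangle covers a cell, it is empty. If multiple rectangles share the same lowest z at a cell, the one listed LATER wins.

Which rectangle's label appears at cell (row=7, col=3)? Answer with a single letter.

Answer: C

Derivation:
Check cell (7,3):
  A: rows 7-8 cols 3-4 z=4 -> covers; best now A (z=4)
  B: rows 4-8 cols 5-7 -> outside (col miss)
  C: rows 3-7 cols 3-5 z=3 -> covers; best now C (z=3)
  D: rows 4-7 cols 4-5 -> outside (col miss)
Winner: C at z=3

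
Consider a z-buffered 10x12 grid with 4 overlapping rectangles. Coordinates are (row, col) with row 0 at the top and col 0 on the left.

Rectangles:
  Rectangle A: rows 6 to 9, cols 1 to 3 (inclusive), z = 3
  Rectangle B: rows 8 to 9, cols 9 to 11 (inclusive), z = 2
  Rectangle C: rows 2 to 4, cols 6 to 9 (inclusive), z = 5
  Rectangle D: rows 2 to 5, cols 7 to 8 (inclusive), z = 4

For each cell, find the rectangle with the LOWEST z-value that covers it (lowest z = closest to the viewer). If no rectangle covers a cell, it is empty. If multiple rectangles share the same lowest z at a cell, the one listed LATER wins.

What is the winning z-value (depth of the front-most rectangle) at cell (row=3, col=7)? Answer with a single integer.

Answer: 4

Derivation:
Check cell (3,7):
  A: rows 6-9 cols 1-3 -> outside (row miss)
  B: rows 8-9 cols 9-11 -> outside (row miss)
  C: rows 2-4 cols 6-9 z=5 -> covers; best now C (z=5)
  D: rows 2-5 cols 7-8 z=4 -> covers; best now D (z=4)
Winner: D at z=4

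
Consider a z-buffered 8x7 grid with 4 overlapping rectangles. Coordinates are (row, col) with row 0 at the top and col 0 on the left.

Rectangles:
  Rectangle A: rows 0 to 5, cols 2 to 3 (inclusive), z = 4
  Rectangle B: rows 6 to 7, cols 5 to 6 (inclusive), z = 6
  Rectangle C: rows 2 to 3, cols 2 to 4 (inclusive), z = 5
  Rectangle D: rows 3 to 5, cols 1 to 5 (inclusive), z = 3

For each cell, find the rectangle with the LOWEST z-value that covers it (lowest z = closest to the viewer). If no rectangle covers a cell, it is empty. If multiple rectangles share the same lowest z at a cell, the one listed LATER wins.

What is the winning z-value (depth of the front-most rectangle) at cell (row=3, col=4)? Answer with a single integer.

Check cell (3,4):
  A: rows 0-5 cols 2-3 -> outside (col miss)
  B: rows 6-7 cols 5-6 -> outside (row miss)
  C: rows 2-3 cols 2-4 z=5 -> covers; best now C (z=5)
  D: rows 3-5 cols 1-5 z=3 -> covers; best now D (z=3)
Winner: D at z=3

Answer: 3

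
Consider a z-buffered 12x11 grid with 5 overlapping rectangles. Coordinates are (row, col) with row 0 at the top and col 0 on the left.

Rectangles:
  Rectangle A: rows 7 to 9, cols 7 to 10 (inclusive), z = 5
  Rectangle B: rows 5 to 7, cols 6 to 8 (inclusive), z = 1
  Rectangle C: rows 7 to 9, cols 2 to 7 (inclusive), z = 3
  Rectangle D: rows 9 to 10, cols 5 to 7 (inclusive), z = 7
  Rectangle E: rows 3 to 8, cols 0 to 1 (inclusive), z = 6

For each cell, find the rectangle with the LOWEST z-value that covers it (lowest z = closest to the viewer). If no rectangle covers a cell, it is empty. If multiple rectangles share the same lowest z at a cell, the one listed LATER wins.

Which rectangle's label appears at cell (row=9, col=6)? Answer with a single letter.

Check cell (9,6):
  A: rows 7-9 cols 7-10 -> outside (col miss)
  B: rows 5-7 cols 6-8 -> outside (row miss)
  C: rows 7-9 cols 2-7 z=3 -> covers; best now C (z=3)
  D: rows 9-10 cols 5-7 z=7 -> covers; best now C (z=3)
  E: rows 3-8 cols 0-1 -> outside (row miss)
Winner: C at z=3

Answer: C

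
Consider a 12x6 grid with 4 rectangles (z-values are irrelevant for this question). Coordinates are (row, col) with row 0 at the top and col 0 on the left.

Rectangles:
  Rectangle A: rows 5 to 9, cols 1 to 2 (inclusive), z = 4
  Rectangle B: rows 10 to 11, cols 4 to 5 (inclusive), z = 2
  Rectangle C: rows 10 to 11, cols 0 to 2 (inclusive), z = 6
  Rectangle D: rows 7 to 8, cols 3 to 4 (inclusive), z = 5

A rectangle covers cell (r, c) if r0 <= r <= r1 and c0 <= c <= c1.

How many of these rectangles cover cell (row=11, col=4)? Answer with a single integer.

Check cell (11,4):
  A: rows 5-9 cols 1-2 -> outside (row miss)
  B: rows 10-11 cols 4-5 -> covers
  C: rows 10-11 cols 0-2 -> outside (col miss)
  D: rows 7-8 cols 3-4 -> outside (row miss)
Count covering = 1

Answer: 1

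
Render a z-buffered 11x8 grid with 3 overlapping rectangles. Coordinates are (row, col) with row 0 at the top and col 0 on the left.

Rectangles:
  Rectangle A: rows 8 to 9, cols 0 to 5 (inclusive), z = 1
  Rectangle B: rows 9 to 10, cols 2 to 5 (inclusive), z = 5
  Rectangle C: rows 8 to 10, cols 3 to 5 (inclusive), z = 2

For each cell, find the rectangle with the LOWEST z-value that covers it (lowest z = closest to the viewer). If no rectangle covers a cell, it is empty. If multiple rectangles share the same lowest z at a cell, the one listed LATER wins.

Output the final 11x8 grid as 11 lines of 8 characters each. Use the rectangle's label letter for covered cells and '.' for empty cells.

........
........
........
........
........
........
........
........
AAAAAA..
AAAAAA..
..BCCC..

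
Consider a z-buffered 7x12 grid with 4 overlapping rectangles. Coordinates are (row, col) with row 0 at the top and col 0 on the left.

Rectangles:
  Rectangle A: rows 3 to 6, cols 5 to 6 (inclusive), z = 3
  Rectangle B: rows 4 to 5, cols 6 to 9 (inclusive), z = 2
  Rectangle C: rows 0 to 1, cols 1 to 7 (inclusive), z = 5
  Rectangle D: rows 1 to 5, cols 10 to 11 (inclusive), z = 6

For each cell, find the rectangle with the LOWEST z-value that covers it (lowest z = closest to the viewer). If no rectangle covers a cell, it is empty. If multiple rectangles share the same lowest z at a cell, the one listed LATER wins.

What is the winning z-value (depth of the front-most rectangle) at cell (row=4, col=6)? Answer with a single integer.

Check cell (4,6):
  A: rows 3-6 cols 5-6 z=3 -> covers; best now A (z=3)
  B: rows 4-5 cols 6-9 z=2 -> covers; best now B (z=2)
  C: rows 0-1 cols 1-7 -> outside (row miss)
  D: rows 1-5 cols 10-11 -> outside (col miss)
Winner: B at z=2

Answer: 2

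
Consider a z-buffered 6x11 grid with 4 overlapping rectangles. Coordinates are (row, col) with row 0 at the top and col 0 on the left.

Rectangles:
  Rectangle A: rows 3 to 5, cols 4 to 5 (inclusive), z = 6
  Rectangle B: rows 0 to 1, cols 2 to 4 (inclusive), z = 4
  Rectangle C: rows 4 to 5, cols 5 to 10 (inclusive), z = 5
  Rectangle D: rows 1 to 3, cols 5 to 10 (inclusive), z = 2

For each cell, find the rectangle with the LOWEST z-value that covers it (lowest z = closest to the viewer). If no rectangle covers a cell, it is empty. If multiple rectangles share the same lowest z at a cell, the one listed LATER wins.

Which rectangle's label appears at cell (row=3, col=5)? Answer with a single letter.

Answer: D

Derivation:
Check cell (3,5):
  A: rows 3-5 cols 4-5 z=6 -> covers; best now A (z=6)
  B: rows 0-1 cols 2-4 -> outside (row miss)
  C: rows 4-5 cols 5-10 -> outside (row miss)
  D: rows 1-3 cols 5-10 z=2 -> covers; best now D (z=2)
Winner: D at z=2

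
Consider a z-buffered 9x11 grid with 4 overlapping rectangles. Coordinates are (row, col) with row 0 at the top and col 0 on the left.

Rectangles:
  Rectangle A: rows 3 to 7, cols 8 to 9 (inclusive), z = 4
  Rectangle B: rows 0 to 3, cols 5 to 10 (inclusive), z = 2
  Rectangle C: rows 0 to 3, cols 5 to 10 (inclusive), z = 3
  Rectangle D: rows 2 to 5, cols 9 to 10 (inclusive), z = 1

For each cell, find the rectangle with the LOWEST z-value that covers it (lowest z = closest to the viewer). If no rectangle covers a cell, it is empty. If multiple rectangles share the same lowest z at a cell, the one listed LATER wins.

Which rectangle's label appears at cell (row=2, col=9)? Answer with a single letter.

Answer: D

Derivation:
Check cell (2,9):
  A: rows 3-7 cols 8-9 -> outside (row miss)
  B: rows 0-3 cols 5-10 z=2 -> covers; best now B (z=2)
  C: rows 0-3 cols 5-10 z=3 -> covers; best now B (z=2)
  D: rows 2-5 cols 9-10 z=1 -> covers; best now D (z=1)
Winner: D at z=1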